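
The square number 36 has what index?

6

We need n² = 36, so n = √36 = 6.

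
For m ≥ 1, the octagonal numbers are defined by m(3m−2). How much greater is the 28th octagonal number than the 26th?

28·(3·28 − 2) = 2296 and 26·(3·26 − 2) = 1976.
Difference: 2296 − 1976 = 320.

320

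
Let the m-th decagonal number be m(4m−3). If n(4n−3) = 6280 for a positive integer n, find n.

Set n(4n−3) = 6280, giving 4n² − 3n − 6280 = 0.
The discriminant is 9 + 16·6280 = 100489, and √100489 = 317.
So n = (3 + 317) / 8 = 320/8 = 40.

40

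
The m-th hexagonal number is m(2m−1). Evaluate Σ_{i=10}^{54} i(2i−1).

105900

Σ i(2i−1) = 2Σi² − Σi over i = 10..54.
Σi = 1485 − 45 = 1440 and Σi² = 53955 − 285 = 53670.
2·53670 − 1·1440 = 105900.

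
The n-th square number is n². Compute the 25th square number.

625

The 25th square number is n² with n = 25.
25² = 625.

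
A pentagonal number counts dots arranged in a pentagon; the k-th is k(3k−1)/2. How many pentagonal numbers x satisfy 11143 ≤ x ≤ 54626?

The n-th pentagonal number is n(3n−1)/2.
Smallest index with value ≥ 11143: n = 87 (giving 11310).
Largest index with value ≤ 54626: n = 191 (giving 54626).
Indices 87 through 191: 105 terms.

105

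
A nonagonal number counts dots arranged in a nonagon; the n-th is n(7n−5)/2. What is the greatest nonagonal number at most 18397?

Solve n(7n−5)/2 ≤ 18397 for integer n.
n = 72 gives 17964 ≤ 18397, while n = 73 gives 18469 > 18397; so the answer is 17964.

17964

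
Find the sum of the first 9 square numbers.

285

Σ_{i=1}^{9} i² = 9·10·19/6 = 285.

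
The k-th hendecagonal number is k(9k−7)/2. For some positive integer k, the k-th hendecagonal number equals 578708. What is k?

Set n(9n−7)/2 = 578708, giving 9n² − 7n − 1157416 = 0.
The discriminant is 49 + 72·578708 = 41667025, and √41667025 = 6455.
So n = (7 + 6455) / 18 = 6462/18 = 359.
Check: 359·(9·359 − 7)/2 = 578708. ✓

359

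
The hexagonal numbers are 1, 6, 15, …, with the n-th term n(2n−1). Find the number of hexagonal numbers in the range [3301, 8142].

The n-th hexagonal number is n(2n−1).
Smallest index with value ≥ 3301: n = 41 (giving 3321).
Largest index with value ≤ 8142: n = 64 (giving 8128).
Indices 41 through 64: 24 terms.

24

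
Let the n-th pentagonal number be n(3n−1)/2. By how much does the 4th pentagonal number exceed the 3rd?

10

Consecutive pentagonal numbers differ by 3n − 2: here 3·4 − 2 = 10.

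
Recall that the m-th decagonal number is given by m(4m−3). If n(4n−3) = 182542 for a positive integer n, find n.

214

Set n(4n−3) = 182542, giving 4n² − 3n − 182542 = 0.
The discriminant is 9 + 16·182542 = 2920681, and √2920681 = 1709.
So n = (3 + 1709) / 8 = 1712/8 = 214.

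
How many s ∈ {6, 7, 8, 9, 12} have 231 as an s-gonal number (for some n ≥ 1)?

s = 6: P(6, 11) = 231. ✓
s = 7: P(7, 9) = 189 and P(7, 10) = 235; 231 is not s-gonal.
s = 8: P(8, 9) = 225 and P(8, 10) = 280; 231 is not s-gonal.
s = 9: P(9, 8) = 204 and P(9, 9) = 261; 231 is not s-gonal.
s = 12: P(12, 7) = 217 and P(12, 8) = 288; 231 is not s-gonal.
Hits: s ∈ {6} → 1.

1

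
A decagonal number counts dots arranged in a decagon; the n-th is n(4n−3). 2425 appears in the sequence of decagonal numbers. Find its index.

Set n(4n−3) = 2425, giving 4n² − 3n − 2425 = 0.
The discriminant is 9 + 16·2425 = 38809, and √38809 = 197.
So n = (3 + 197) / 8 = 200/8 = 25.

25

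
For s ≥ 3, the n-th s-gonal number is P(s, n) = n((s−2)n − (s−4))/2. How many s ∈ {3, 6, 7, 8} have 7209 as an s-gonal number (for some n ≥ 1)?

1

s = 3: P(3, 119) = 7140 and P(3, 120) = 7260; 7209 is not s-gonal.
s = 6: P(6, 60) = 7140 and P(6, 61) = 7381; 7209 is not s-gonal.
s = 7: P(7, 54) = 7209. ✓
s = 8: P(8, 49) = 7105 and P(8, 50) = 7400; 7209 is not s-gonal.
Hits: s ∈ {7} → 1.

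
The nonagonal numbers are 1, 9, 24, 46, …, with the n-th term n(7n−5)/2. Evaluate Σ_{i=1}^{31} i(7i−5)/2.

35216

Σ i(7i−5)/2 = (7Σi² − 5Σi) / 2 over i = 1..31.
Σi = 496 and Σi² = 10416.
(7·10416 − 5·496) / 2 = 70432/2 = 35216.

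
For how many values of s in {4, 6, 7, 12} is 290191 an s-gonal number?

s = 4: P(4, 538) = 289444 and P(4, 539) = 290521; 290191 is not s-gonal.
s = 6: P(6, 381) = 289941 and P(6, 382) = 291466; 290191 is not s-gonal.
s = 7: P(7, 341) = 290191. ✓
s = 12: P(12, 241) = 289441 and P(12, 242) = 291852; 290191 is not s-gonal.
Hits: s ∈ {7} → 1.

1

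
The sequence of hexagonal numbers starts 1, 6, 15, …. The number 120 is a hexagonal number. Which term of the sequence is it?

Set n(2n−1) = 120, giving 2n² − n − 120 = 0.
The discriminant is 1 + 8·120 = 961, and √961 = 31.
So n = (1 + 31) / 4 = 32/4 = 8.

8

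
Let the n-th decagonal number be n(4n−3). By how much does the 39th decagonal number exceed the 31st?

2216

39·(4·39 − 3) = 5967 and 31·(4·31 − 3) = 3751.
Difference: 5967 − 3751 = 2216.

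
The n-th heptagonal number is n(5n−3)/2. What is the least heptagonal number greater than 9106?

9211

Solve n(5n−3)/2 > 9106 for integer n.
The largest n with value ≤ 9106 is 60 (since 8910 ≤ 9106 < 9211), so the first above is n = 61, value 9211.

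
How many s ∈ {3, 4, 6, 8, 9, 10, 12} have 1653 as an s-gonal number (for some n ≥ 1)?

s = 3: P(3, 57) = 1653. ✓
s = 4: P(4, 40) = 1600 and P(4, 41) = 1681; 1653 is not s-gonal.
s = 6: P(6, 29) = 1653. ✓
s = 8: P(8, 23) = 1541 and P(8, 24) = 1680; 1653 is not s-gonal.
s = 9: P(9, 22) = 1639 and P(9, 23) = 1794; 1653 is not s-gonal.
s = 10: P(10, 20) = 1540 and P(10, 21) = 1701; 1653 is not s-gonal.
s = 12: P(12, 18) = 1548 and P(12, 19) = 1729; 1653 is not s-gonal.
Hits: s ∈ {3, 6} → 2.

2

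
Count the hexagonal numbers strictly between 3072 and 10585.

33

The n-th hexagonal number is n(2n−1).
Smallest index with value > 3072: n = 40 (giving 3160).
Largest index with value < 10585: n = 72 (giving 10296).
Indices 40 through 72: 33 terms.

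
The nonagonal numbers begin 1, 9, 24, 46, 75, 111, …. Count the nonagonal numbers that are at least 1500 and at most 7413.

25

The n-th nonagonal number is n(7n−5)/2.
Smallest index with value ≥ 1500: n = 22 (giving 1639).
Largest index with value ≤ 7413: n = 46 (giving 7291).
Indices 22 through 46: 25 terms.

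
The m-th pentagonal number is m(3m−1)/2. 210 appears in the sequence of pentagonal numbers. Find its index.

Set n(3n−1)/2 = 210, giving 3n² − n − 420 = 0.
The discriminant is 1 + 24·210 = 5041, and √5041 = 71.
So n = (1 + 71) / 6 = 72/6 = 12.
Check: 12·(3·12 − 1)/2 = 210. ✓

12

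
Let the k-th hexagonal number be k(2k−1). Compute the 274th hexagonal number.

The 274th hexagonal number is n(2n−1) with n = 274.
274·(2·274 − 1) = 274·547 = 149878.

149878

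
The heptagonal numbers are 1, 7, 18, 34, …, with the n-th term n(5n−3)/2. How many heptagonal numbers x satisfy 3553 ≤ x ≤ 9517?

The n-th heptagonal number is n(5n−3)/2.
Smallest index with value ≥ 3553: n = 38 (giving 3553).
Largest index with value ≤ 9517: n = 62 (giving 9517).
Indices 38 through 62: 25 terms.

25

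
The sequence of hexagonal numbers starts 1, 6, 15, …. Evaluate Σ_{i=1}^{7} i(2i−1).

Σ i(2i−1) = 2Σi² − Σi over i = 1..7.
Σi = 28 and Σi² = 140.
2·140 − 1·28 = 252.

252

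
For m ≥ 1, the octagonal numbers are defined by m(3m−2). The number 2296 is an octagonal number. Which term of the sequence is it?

28

Set n(3n−2) = 2296, giving 3n² − 2n − 2296 = 0.
So n = (2 + 166) / 6 = 168/6 = 28.
Check: 28·(3·28 − 2) = 2296. ✓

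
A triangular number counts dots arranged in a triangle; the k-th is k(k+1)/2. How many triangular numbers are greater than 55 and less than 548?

22

The n-th triangular number is n(n+1)/2.
Smallest index with value > 55: n = 11 (giving 66).
Largest index with value < 548: n = 32 (giving 528).
Indices 11 through 32: 22 terms.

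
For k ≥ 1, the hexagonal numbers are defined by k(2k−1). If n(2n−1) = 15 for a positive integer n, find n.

3

Set n(2n−1) = 15, giving 2n² − n − 15 = 0.
So n = (1 + 11) / 4 = 12/4 = 3.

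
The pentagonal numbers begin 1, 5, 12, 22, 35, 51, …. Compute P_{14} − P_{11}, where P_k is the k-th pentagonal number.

14·(3·14 − 1)/2 = 287 and 11·(3·11 − 1)/2 = 176.
Difference: 287 − 176 = 111.

111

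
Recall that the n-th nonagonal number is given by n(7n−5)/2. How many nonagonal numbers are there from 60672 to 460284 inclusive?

The n-th nonagonal number is n(7n−5)/2.
Smallest index with value ≥ 60672: n = 133 (giving 61579).
Largest index with value ≤ 460284: n = 363 (giving 460284).
Indices 133 through 363: 231 terms.

231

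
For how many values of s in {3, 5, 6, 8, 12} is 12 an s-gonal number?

s = 3: P(3, 4) = 10 and P(3, 5) = 15; 12 is not s-gonal.
s = 5: P(5, 3) = 12. ✓
s = 6: P(6, 2) = 6 and P(6, 3) = 15; 12 is not s-gonal.
s = 8: P(8, 2) = 8 and P(8, 3) = 21; 12 is not s-gonal.
s = 12: P(12, 2) = 12. ✓
Hits: s ∈ {5, 12} → 2.

2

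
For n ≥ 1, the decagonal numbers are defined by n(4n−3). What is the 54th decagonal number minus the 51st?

1251

54·(4·54 − 3) = 11502 and 51·(4·51 − 3) = 10251.
Difference: 11502 − 10251 = 1251.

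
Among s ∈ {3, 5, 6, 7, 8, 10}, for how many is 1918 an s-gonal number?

s = 3: P(3, 61) = 1891 and P(3, 62) = 1953; 1918 is not s-gonal.
s = 5: P(5, 35) = 1820 and P(5, 36) = 1926; 1918 is not s-gonal.
s = 6: P(6, 31) = 1891 and P(6, 32) = 2016; 1918 is not s-gonal.
s = 7: P(7, 28) = 1918. ✓
s = 8: P(8, 25) = 1825 and P(8, 26) = 1976; 1918 is not s-gonal.
s = 10: P(10, 22) = 1870 and P(10, 23) = 2047; 1918 is not s-gonal.
Hits: s ∈ {7} → 1.

1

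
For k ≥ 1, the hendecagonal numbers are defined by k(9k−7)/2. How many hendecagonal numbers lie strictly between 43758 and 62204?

18

The n-th hendecagonal number is n(9n−7)/2.
Smallest index with value > 43758: n = 100 (giving 44650).
Largest index with value < 62204: n = 117 (giving 61191).
Indices 100 through 117: 18 terms.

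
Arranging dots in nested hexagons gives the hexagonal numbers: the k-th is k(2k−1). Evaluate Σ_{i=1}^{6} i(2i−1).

161

Σ i(2i−1) = 2Σi² − Σi over i = 1..6.
Σi = 21 and Σi² = 91.
2·91 − 1·21 = 161.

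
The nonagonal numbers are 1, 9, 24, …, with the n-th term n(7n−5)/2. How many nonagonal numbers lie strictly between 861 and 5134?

The n-th nonagonal number is n(7n−5)/2.
Smallest index with value > 861: n = 17 (giving 969).
Largest index with value < 5134: n = 38 (giving 4959).
Indices 17 through 38: 22 terms.

22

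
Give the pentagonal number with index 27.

1080

The 27th pentagonal number is n(3n−1)/2 with n = 27.
27·(3·27 − 1)/2 = 27·80/2 = 27·40 = 1080.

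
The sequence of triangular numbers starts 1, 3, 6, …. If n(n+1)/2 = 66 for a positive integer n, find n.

11

Set n(n+1)/2 = 66, giving n² + n − 132 = 0.
The discriminant is 1 + 8·66 = 529, and √529 = 23.
So n = (-1 + 23) / 2 = 22/2 = 11.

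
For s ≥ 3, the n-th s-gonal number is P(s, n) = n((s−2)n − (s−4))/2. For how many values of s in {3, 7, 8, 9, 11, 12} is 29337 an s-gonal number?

s = 3: P(3, 241) = 29161 and P(3, 242) = 29403; 29337 is not s-gonal.
s = 7: P(7, 108) = 28998 and P(7, 109) = 29539; 29337 is not s-gonal.
s = 8: P(8, 99) = 29205 and P(8, 100) = 29800; 29337 is not s-gonal.
s = 9: P(9, 91) = 28756 and P(9, 92) = 29394; 29337 is not s-gonal.
s = 11: P(11, 81) = 29241 and P(11, 82) = 29971; 29337 is not s-gonal.
s = 12: P(12, 77) = 29337. ✓
Hits: s ∈ {12} → 1.

1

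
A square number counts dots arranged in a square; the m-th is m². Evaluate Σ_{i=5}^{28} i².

7684

Σ_{i=5}^{28} i² = 7714 − 30 = 7684.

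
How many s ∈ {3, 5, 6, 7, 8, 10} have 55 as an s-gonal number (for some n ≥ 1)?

s = 3: P(3, 10) = 55. ✓
s = 5: P(5, 6) = 51 and P(5, 7) = 70; 55 is not s-gonal.
s = 6: P(6, 5) = 45 and P(6, 6) = 66; 55 is not s-gonal.
s = 7: P(7, 5) = 55. ✓
s = 8: P(8, 4) = 40 and P(8, 5) = 65; 55 is not s-gonal.
s = 10: P(10, 4) = 52 and P(10, 5) = 85; 55 is not s-gonal.
Hits: s ∈ {3, 7} → 2.

2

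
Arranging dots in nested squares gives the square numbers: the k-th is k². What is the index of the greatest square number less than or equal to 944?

Solve n² ≤ 944 for integer n.
n = 30 gives 900 ≤ 944, while n = 31 gives 961 > 944; so the answer is index 30.

30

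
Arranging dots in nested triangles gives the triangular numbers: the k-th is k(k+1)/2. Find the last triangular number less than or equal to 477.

465

Solve n(n+1)/2 ≤ 477 for integer n.
n = 30 gives 465 ≤ 477, while n = 31 gives 496 > 477; so the answer is 465.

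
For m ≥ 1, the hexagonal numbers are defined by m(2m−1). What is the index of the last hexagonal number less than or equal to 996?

Solve n(2n−1) ≤ 996 for integer n.
n = 22 gives 946 ≤ 996, while n = 23 gives 1035 > 996; so the answer is index 22.

22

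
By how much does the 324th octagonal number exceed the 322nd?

3872

324·(3·324 − 2) = 314280 and 322·(3·322 − 2) = 310408.
Difference: 314280 − 310408 = 3872.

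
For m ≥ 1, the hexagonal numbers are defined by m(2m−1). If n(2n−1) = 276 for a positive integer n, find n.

Set n(2n−1) = 276, giving 2n² − n − 276 = 0.
The discriminant is 1 + 8·276 = 2209, and √2209 = 47.
So n = (1 + 47) / 4 = 48/4 = 12.
Check: 12·(2·12 − 1) = 276. ✓

12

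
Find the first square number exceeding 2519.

2601

Solve n² > 2519 for integer n.
The largest n with value ≤ 2519 is 50 (since 2500 ≤ 2519 < 2601), so the first above is n = 51, value 2601.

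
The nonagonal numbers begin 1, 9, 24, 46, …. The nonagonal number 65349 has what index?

Set n(7n−5)/2 = 65349, giving 7n² − 5n − 130698 = 0.
The discriminant is 25 + 56·65349 = 3659569, and √3659569 = 1913.
So n = (5 + 1913) / 14 = 1918/14 = 137.
Check: 137·(7·137 − 5)/2 = 65349. ✓

137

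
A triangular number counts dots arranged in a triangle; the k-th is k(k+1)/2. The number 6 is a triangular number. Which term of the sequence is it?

3

Set n(n+1)/2 = 6, giving n² + n − 12 = 0.
The discriminant is 1 + 8·6 = 49, and √49 = 7.
So n = (-1 + 7) / 2 = 6/2 = 3.
Check: 3·4/2 = 6. ✓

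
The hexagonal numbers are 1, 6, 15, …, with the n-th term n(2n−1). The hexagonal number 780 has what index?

20

Set n(2n−1) = 780, giving 2n² − n − 780 = 0.
The discriminant is 1 + 8·780 = 6241, and √6241 = 79.
So n = (1 + 79) / 4 = 80/4 = 20.
Check: 20·(2·20 − 1) = 780. ✓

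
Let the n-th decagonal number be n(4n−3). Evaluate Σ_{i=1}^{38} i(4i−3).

73853

Σ i(4i−3) = 4Σi² − 3Σi over i = 1..38.
Σi = 741 and Σi² = 19019.
4·19019 − 3·741 = 73853.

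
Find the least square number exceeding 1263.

Solve n² > 1263 for integer n.
The largest n with value ≤ 1263 is 35 (since 1225 ≤ 1263 < 1296), so the first above is n = 36, value 1296.

1296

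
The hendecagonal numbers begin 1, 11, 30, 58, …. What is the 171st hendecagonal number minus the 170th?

1531

Consecutive hendecagonal numbers differ by 9n − 8: here 9·171 − 8 = 1531.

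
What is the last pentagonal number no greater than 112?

92

Solve n(3n−1)/2 ≤ 112 for integer n.
n = 8 gives 92 ≤ 112, while n = 9 gives 117 > 112; so the answer is 92.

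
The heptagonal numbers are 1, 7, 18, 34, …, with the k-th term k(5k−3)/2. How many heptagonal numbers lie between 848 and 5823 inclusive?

30

The n-th heptagonal number is n(5n−3)/2.
Smallest index with value ≥ 848: n = 19 (giving 874).
Largest index with value ≤ 5823: n = 48 (giving 5688).
Indices 19 through 48: 30 terms.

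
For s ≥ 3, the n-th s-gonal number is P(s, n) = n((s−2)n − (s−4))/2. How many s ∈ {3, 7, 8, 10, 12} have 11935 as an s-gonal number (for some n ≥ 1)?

2

s = 3: P(3, 154) = 11935. ✓
s = 7: P(7, 69) = 11799 and P(7, 70) = 12145; 11935 is not s-gonal.
s = 8: P(8, 63) = 11781 and P(8, 64) = 12160; 11935 is not s-gonal.
s = 10: P(10, 55) = 11935. ✓
s = 12: P(12, 49) = 11809 and P(12, 50) = 12300; 11935 is not s-gonal.
Hits: s ∈ {3, 10} → 2.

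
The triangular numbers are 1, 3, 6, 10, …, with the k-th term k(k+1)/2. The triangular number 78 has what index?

Set n(n+1)/2 = 78, giving n² + n − 156 = 0.
So n = (-1 + 25) / 2 = 24/2 = 12.
Check: 12·13/2 = 78. ✓

12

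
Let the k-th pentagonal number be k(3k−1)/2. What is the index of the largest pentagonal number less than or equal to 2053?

Solve n(3n−1)/2 ≤ 2053 for integer n.
n = 37 gives 2035 ≤ 2053, while n = 38 gives 2147 > 2053; so the answer is index 37.

37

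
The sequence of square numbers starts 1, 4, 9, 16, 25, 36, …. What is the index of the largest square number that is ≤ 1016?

31

Solve n² ≤ 1016 for integer n.
n = 31 gives 961 ≤ 1016, while n = 32 gives 1024 > 1016; so the answer is index 31.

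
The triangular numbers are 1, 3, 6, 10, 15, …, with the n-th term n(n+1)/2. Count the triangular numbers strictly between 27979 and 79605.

162

The n-th triangular number is n(n+1)/2.
Smallest index with value > 27979: n = 237 (giving 28203).
Largest index with value < 79605: n = 398 (giving 79401).
Indices 237 through 398: 162 terms.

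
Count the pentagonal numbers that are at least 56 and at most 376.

The n-th pentagonal number is n(3n−1)/2.
Smallest index with value ≥ 56: n = 7 (giving 70).
Largest index with value ≤ 376: n = 16 (giving 376).
Indices 7 through 16: 10 terms.

10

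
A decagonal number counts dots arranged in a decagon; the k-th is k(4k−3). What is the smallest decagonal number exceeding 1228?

1242

Solve n(4n−3) > 1228 for integer n.
The largest n with value ≤ 1228 is 17 (since 1105 ≤ 1228 < 1242), so the first above is n = 18, value 1242.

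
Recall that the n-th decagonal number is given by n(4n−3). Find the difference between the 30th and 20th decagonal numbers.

30·(4·30 − 3) = 3510 and 20·(4·20 − 3) = 1540.
Difference: 3510 − 1540 = 1970.

1970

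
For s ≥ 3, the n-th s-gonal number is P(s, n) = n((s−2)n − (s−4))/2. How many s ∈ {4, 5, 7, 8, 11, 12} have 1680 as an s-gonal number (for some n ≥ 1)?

s = 4: P(4, 40) = 1600 and P(4, 41) = 1681; 1680 is not s-gonal.
s = 5: P(5, 33) = 1617 and P(5, 34) = 1717; 1680 is not s-gonal.
s = 7: P(7, 26) = 1651 and P(7, 27) = 1782; 1680 is not s-gonal.
s = 8: P(8, 24) = 1680. ✓
s = 11: P(11, 19) = 1558 and P(11, 20) = 1730; 1680 is not s-gonal.
s = 12: P(12, 18) = 1548 and P(12, 19) = 1729; 1680 is not s-gonal.
Hits: s ∈ {8} → 1.

1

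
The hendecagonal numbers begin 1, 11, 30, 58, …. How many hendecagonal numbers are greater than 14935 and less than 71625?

The n-th hendecagonal number is n(9n−7)/2.
Smallest index with value > 14935: n = 59 (giving 15458).
Largest index with value < 71625: n = 126 (giving 71001).
Indices 59 through 126: 68 terms.

68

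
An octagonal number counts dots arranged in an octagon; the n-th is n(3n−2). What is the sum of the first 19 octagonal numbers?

7030

Σ i(3i−2) = 3Σi² − 2Σi over i = 1..19.
Σi = 190 and Σi² = 2470.
3·2470 − 2·190 = 7030.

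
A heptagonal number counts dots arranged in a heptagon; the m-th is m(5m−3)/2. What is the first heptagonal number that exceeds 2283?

Solve n(5n−3)/2 > 2283 for integer n.
The largest n with value ≤ 2283 is 30 (since 2205 ≤ 2283 < 2356), so the first above is n = 31, value 2356.

2356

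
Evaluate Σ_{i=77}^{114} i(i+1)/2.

Σ i(i+1)/2 = (Σi² + Σi) / 2 over i = 77..114.
Σi = 6555 − 2926 = 3629 and Σi² = 500365 − 149226 = 351139.
(1·351139 + 1·3629) / 2 = 354768/2 = 177384.

177384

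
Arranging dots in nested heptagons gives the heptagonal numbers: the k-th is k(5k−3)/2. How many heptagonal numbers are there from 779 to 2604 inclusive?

15

The n-th heptagonal number is n(5n−3)/2.
Smallest index with value ≥ 779: n = 18 (giving 783).
Largest index with value ≤ 2604: n = 32 (giving 2512).
Indices 18 through 32: 15 terms.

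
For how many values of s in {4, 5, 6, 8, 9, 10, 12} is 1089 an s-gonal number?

2

s = 4: P(4, 33) = 1089. ✓
s = 5: P(5, 27) = 1080 and P(5, 28) = 1162; 1089 is not s-gonal.
s = 6: P(6, 23) = 1035 and P(6, 24) = 1128; 1089 is not s-gonal.
s = 8: P(8, 19) = 1045 and P(8, 20) = 1160; 1089 is not s-gonal.
s = 9: P(9, 18) = 1089. ✓
s = 10: P(10, 16) = 976 and P(10, 17) = 1105; 1089 is not s-gonal.
s = 12: P(12, 15) = 1065 and P(12, 16) = 1216; 1089 is not s-gonal.
Hits: s ∈ {4, 9} → 2.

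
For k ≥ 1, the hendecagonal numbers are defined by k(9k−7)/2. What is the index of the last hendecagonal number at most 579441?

359

Solve n(9n−7)/2 ≤ 579441 for integer n.
n = 359 gives 578708 ≤ 579441, while n = 360 gives 581940 > 579441; so the answer is index 359.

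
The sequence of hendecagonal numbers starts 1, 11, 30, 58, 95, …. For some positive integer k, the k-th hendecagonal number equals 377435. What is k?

Set n(9n−7)/2 = 377435, giving 9n² − 7n − 754870 = 0.
So n = (7 + 5213) / 18 = 5220/18 = 290.
Check: 290·(9·290 − 7)/2 = 377435. ✓

290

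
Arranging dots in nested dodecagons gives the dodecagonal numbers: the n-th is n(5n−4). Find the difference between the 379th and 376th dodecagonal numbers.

379·(5·379 − 4) = 716689 and 376·(5·376 − 4) = 705376.
Difference: 716689 − 705376 = 11313.

11313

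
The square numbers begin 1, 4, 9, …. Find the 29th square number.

841

The 29th square number is n² with n = 29.
29² = 841.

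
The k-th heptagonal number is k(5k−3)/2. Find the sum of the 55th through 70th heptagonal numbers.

Σ i(5i−3)/2 = (5Σi² − 3Σi) / 2 over i = 55..70.
Σi = 2485 − 1485 = 1000 and Σi² = 116795 − 53955 = 62840.
(5·62840 − 3·1000) / 2 = 311200/2 = 155600.

155600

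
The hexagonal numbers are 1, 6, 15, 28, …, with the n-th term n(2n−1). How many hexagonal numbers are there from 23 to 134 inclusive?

5

The n-th hexagonal number is n(2n−1).
Smallest index with value ≥ 23: n = 4 (giving 28).
Largest index with value ≤ 134: n = 8 (giving 120).
Indices 4 through 8: 5 terms.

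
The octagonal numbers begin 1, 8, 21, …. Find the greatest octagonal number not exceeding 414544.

414408

Solve n(3n−2) ≤ 414544 for integer n.
n = 372 gives 414408 ≤ 414544, while n = 373 gives 416641 > 414544; so the answer is 414408.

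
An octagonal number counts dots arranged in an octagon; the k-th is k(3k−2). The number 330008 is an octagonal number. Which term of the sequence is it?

Set n(3n−2) = 330008, giving 3n² − 2n − 330008 = 0.
So n = (2 + 1990) / 6 = 1992/6 = 332.

332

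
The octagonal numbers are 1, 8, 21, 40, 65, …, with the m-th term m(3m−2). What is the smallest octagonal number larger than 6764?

Solve n(3n−2) > 6764 for integer n.
The largest n with value ≤ 6764 is 47 (since 6533 ≤ 6764 < 6816), so the first above is n = 48, value 6816.

6816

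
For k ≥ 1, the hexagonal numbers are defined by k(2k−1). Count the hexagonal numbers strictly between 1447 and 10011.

The n-th hexagonal number is n(2n−1).
Smallest index with value > 1447: n = 28 (giving 1540).
Largest index with value < 10011: n = 70 (giving 9730).
Indices 28 through 70: 43 terms.

43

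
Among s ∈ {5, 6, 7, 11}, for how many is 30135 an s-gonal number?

s = 5: P(5, 141) = 29751 and P(5, 142) = 30175; 30135 is not s-gonal.
s = 6: P(6, 123) = 30135. ✓
s = 7: P(7, 110) = 30085 and P(7, 111) = 30636; 30135 is not s-gonal.
s = 11: P(11, 82) = 29971 and P(11, 83) = 30710; 30135 is not s-gonal.
Hits: s ∈ {6} → 1.

1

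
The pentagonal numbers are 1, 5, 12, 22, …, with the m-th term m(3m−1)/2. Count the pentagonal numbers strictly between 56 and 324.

8

The n-th pentagonal number is n(3n−1)/2.
Smallest index with value > 56: n = 7 (giving 70).
Largest index with value < 324: n = 14 (giving 287).
Indices 7 through 14: 8 terms.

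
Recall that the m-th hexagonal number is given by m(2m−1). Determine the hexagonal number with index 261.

The 261st hexagonal number is n(2n−1) with n = 261.
261·(2·261 − 1) = 261·521 = 135981.

135981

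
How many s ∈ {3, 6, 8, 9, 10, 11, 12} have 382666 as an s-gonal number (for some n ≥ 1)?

s = 3: P(3, 874) = 382375 and P(3, 875) = 383250; 382666 is not s-gonal.
s = 6: P(6, 437) = 381501 and P(6, 438) = 383250; 382666 is not s-gonal.
s = 8: P(8, 357) = 381633 and P(8, 358) = 383776; 382666 is not s-gonal.
s = 9: P(9, 331) = 382636 and P(9, 332) = 384954; 382666 is not s-gonal.
s = 10: P(10, 309) = 380997 and P(10, 310) = 383470; 382666 is not s-gonal.
s = 11: P(11, 292) = 382666. ✓
s = 12: P(12, 277) = 382537 and P(12, 278) = 385308; 382666 is not s-gonal.
Hits: s ∈ {11} → 1.

1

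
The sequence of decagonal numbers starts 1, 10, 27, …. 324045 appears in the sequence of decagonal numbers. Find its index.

285

Set n(4n−3) = 324045, giving 4n² − 3n − 324045 = 0.
The discriminant is 9 + 16·324045 = 5184729, and √5184729 = 2277.
So n = (3 + 2277) / 8 = 2280/8 = 285.
Check: 285·(4·285 − 3) = 324045. ✓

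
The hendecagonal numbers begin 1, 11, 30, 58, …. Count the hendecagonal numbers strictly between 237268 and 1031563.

The n-th hendecagonal number is n(9n−7)/2.
Smallest index with value > 237268: n = 231 (giving 239316).
Largest index with value < 1031563: n = 479 (giving 1030808).
Indices 231 through 479: 249 terms.

249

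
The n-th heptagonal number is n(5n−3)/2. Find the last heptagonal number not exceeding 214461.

Solve n(5n−3)/2 ≤ 214461 for integer n.
n = 293 gives 214183 ≤ 214461, while n = 294 gives 215649 > 214461; so the answer is 214183.

214183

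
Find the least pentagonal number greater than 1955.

Solve n(3n−1)/2 > 1955 for integer n.
The largest n with value ≤ 1955 is 36 (since 1926 ≤ 1955 < 2035), so the first above is n = 37, value 2035.

2035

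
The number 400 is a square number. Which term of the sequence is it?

20

We need n² = 400, so n = √400 = 20.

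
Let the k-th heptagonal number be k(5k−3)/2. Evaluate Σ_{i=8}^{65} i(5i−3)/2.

Σ i(5i−3)/2 = (5Σi² − 3Σi) / 2 over i = 8..65.
Σi = 2145 − 28 = 2117 and Σi² = 93665 − 140 = 93525.
(5·93525 − 3·2117) / 2 = 461274/2 = 230637.

230637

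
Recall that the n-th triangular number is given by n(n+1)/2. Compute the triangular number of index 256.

The 256th triangular number is n(n+1)/2 with n = 256.
256·257/2 = 65792/2 = 32896.

32896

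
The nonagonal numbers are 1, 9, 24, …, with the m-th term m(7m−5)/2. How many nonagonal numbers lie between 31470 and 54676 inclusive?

30

The n-th nonagonal number is n(7n−5)/2.
Smallest index with value ≥ 31470: n = 96 (giving 32016).
Largest index with value ≤ 54676: n = 125 (giving 54375).
Indices 96 through 125: 30 terms.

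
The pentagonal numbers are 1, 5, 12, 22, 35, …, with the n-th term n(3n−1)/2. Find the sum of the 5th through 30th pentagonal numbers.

13910

Σ i(3i−1)/2 = (3Σi² − Σi) / 2 over i = 5..30.
Σi = 465 − 10 = 455 and Σi² = 9455 − 30 = 9425.
(3·9425 − 1·455) / 2 = 27820/2 = 13910.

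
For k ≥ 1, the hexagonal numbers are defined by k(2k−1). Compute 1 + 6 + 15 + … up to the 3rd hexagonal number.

Σ i(2i−1) = 2Σi² − Σi over i = 1..3.
Σi = 6 and Σi² = 14.
2·14 − 1·6 = 22.

22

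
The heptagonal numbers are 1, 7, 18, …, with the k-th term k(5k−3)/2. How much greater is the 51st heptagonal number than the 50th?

Consecutive heptagonal numbers differ by 5n − 4: here 5·51 − 4 = 251.

251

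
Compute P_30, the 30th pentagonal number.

1335

The 30th pentagonal number is n(3n−1)/2 with n = 30.
30·(3·30 − 1)/2 = 30·89/2 = 1335.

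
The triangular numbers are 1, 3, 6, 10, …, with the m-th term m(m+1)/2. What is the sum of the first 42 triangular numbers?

Σ i(i+1)/2 = (Σi² + Σi) / 2 over i = 1..42.
Σi = 903 and Σi² = 25585.
(1·25585 + 1·903) / 2 = 26488/2 = 13244.

13244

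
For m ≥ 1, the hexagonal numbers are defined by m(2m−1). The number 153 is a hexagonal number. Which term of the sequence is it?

Set n(2n−1) = 153, giving 2n² − n − 153 = 0.
The discriminant is 1 + 8·153 = 1225, and √1225 = 35.
So n = (1 + 35) / 4 = 36/4 = 9.
Check: 9·(2·9 − 1) = 153. ✓

9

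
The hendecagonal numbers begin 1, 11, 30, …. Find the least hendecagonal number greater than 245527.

245583

Solve n(9n−7)/2 > 245527 for integer n.
The largest n with value ≤ 245527 is 233 (since 243485 ≤ 245527 < 245583), so the first above is n = 234, value 245583.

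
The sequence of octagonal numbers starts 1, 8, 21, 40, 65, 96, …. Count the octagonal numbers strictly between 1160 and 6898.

The n-th octagonal number is n(3n−2).
Smallest index with value > 1160: n = 21 (giving 1281).
Largest index with value < 6898: n = 48 (giving 6816).
Indices 21 through 48: 28 terms.

28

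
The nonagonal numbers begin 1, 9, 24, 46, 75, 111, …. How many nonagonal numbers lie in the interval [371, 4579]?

The n-th nonagonal number is n(7n−5)/2.
Smallest index with value ≥ 371: n = 11 (giving 396).
Largest index with value ≤ 4579: n = 36 (giving 4446).
Indices 11 through 36: 26 terms.

26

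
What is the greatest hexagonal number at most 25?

15

Solve n(2n−1) ≤ 25 for integer n.
n = 3 gives 15 ≤ 25, while n = 4 gives 28 > 25; so the answer is 15.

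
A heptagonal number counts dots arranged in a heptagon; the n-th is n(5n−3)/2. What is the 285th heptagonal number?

285·(5·285 − 3)/2 = 285·1422/2 = 285·711 = 202635.

202635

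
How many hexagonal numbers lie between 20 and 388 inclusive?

The n-th hexagonal number is n(2n−1).
Smallest index with value ≥ 20: n = 4 (giving 28).
Largest index with value ≤ 388: n = 14 (giving 378).
Indices 4 through 14: 11 terms.

11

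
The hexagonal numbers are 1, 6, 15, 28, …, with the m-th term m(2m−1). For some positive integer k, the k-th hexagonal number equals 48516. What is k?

Set n(2n−1) = 48516, giving 2n² − n − 48516 = 0.
The discriminant is 1 + 8·48516 = 388129, and √388129 = 623.
So n = (1 + 623) / 4 = 624/4 = 156.
Check: 156·(2·156 − 1) = 48516. ✓

156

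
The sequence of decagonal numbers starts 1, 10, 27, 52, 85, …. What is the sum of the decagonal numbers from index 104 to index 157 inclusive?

Σ i(4i−3) = 4Σi² − 3Σi over i = 104..157.
Σi = 12403 − 5356 = 7047 and Σi² = 1302315 − 369564 = 932751.
4·932751 − 3·7047 = 3709863.

3709863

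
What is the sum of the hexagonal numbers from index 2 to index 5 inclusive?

94

Σ i(2i−1) = 2Σi² − Σi over i = 2..5.
Σi = 15 − 1 = 14 and Σi² = 55 − 1 = 54.
2·54 − 1·14 = 94.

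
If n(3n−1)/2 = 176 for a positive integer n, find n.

11

Set n(3n−1)/2 = 176, giving 3n² − n − 352 = 0.
The discriminant is 1 + 24·176 = 4225, and √4225 = 65.
So n = (1 + 65) / 6 = 66/6 = 11.
Check: 11·(3·11 − 1)/2 = 176. ✓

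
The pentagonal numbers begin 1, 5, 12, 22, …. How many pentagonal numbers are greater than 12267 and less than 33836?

The n-th pentagonal number is n(3n−1)/2.
Smallest index with value > 12267: n = 91 (giving 12376).
Largest index with value < 33836: n = 150 (giving 33675).
Indices 91 through 150: 60 terms.

60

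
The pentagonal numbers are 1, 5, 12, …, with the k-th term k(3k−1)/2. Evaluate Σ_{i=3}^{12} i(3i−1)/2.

Σ i(3i−1)/2 = (3Σi² − Σi) / 2 over i = 3..12.
Σi = 78 − 3 = 75 and Σi² = 650 − 5 = 645.
(3·645 − 1·75) / 2 = 1860/2 = 930.

930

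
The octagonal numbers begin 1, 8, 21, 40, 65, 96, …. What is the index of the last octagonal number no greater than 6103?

45

Solve n(3n−2) ≤ 6103 for integer n.
n = 45 gives 5985 ≤ 6103, while n = 46 gives 6256 > 6103; so the answer is index 45.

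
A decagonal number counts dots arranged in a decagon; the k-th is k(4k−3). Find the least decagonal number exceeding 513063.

Solve n(4n−3) > 513063 for integer n.
The largest n with value ≤ 513063 is 358 (since 511582 ≤ 513063 < 514447), so the first above is n = 359, value 514447.

514447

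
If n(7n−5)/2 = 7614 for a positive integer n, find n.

Set n(7n−5)/2 = 7614, giving 7n² − 5n − 15228 = 0.
So n = (5 + 653) / 14 = 658/14 = 47.

47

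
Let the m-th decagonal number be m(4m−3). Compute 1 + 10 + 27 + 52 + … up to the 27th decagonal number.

Σ i(4i−3) = 4Σi² − 3Σi over i = 1..27.
Σi = 378 and Σi² = 6930.
4·6930 − 3·378 = 26586.

26586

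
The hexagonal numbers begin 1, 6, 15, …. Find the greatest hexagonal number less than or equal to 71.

Solve n(2n−1) ≤ 71 for integer n.
n = 6 gives 66 ≤ 71, while n = 7 gives 91 > 71; so the answer is 66.

66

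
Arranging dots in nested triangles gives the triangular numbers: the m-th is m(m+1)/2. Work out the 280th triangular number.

The 280th triangular number is n(n+1)/2 with n = 280.
280·281/2 = 78680/2 = 39340.

39340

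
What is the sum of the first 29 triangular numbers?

Σ i(i+1)/2 = (Σi² + Σi) / 2 over i = 1..29.
Σi = 435 and Σi² = 8555.
(1·8555 + 1·435) / 2 = 8990/2 = 4495.

4495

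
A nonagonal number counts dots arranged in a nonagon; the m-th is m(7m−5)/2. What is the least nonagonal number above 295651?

295656

Solve n(7n−5)/2 > 295651 for integer n.
The largest n with value ≤ 295651 is 290 (since 293625 ≤ 295651 < 295656), so the first above is n = 291, value 295656.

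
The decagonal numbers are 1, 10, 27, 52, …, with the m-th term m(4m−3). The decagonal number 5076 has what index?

Set n(4n−3) = 5076, giving 4n² − 3n − 5076 = 0.
So n = (3 + 285) / 8 = 288/8 = 36.

36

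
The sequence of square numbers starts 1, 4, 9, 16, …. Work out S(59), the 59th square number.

The 59th square number is n² with n = 59.
59² = 3481.

3481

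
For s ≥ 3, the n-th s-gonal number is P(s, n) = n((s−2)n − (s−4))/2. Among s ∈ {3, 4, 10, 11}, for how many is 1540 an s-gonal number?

s = 3: P(3, 55) = 1540. ✓
s = 4: P(4, 39) = 1521 and P(4, 40) = 1600; 1540 is not s-gonal.
s = 10: P(10, 20) = 1540. ✓
s = 11: P(11, 18) = 1395 and P(11, 19) = 1558; 1540 is not s-gonal.
Hits: s ∈ {3, 10} → 2.

2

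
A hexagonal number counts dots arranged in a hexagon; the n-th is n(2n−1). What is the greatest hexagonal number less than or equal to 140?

120

Solve n(2n−1) ≤ 140 for integer n.
n = 8 gives 120 ≤ 140, while n = 9 gives 153 > 140; so the answer is 120.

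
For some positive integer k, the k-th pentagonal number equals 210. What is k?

Set n(3n−1)/2 = 210, giving 3n² − n − 420 = 0.
The discriminant is 1 + 24·210 = 5041, and √5041 = 71.
So n = (1 + 71) / 6 = 72/6 = 12.

12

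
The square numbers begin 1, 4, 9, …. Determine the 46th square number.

The 46th square number is n² with n = 46.
46² = 2116.

2116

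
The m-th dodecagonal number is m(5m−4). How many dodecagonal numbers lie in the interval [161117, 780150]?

The n-th dodecagonal number is n(5n−4).
Smallest index with value ≥ 161117: n = 180 (giving 161280).
Largest index with value ≤ 780150: n = 395 (giving 778545).
Indices 180 through 395: 216 terms.

216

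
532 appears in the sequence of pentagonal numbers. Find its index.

Set n(3n−1)/2 = 532, giving 3n² − n − 1064 = 0.
The discriminant is 1 + 24·532 = 12769, and √12769 = 113.
So n = (1 + 113) / 6 = 114/6 = 19.
Check: 19·(3·19 − 1)/2 = 532. ✓

19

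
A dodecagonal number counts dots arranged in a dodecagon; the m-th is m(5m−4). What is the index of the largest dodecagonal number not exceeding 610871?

Solve n(5n−4) ≤ 610871 for integer n.
n = 349 gives 607609 ≤ 610871, while n = 350 gives 611100 > 610871; so the answer is index 349.

349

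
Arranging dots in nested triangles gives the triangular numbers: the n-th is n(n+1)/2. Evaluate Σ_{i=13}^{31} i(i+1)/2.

Σ i(i+1)/2 = (Σi² + Σi) / 2 over i = 13..31.
Σi = 496 − 78 = 418 and Σi² = 10416 − 650 = 9766.
(1·9766 + 1·418) / 2 = 10184/2 = 5092.

5092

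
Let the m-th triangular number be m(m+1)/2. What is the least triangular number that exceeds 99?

105

Solve n(n+1)/2 > 99 for integer n.
The largest n with value ≤ 99 is 13 (since 91 ≤ 99 < 105), so the first above is n = 14, value 105.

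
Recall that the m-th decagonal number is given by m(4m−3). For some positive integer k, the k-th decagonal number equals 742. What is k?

14

Set n(4n−3) = 742, giving 4n² − 3n − 742 = 0.
The discriminant is 9 + 16·742 = 11881, and √11881 = 109.
So n = (3 + 109) / 8 = 112/8 = 14.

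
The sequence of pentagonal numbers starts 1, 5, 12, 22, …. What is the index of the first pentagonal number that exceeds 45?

Solve n(3n−1)/2 > 45 for integer n.
The largest n with value ≤ 45 is 5 (since 35 ≤ 45 < 51), so the first above is n = 6, value 51.

6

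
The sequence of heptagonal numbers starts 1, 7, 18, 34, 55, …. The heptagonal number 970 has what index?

20

Set n(5n−3)/2 = 970, giving 5n² − 3n − 1940 = 0.
The discriminant is 9 + 40·970 = 38809, and √38809 = 197.
So n = (3 + 197) / 10 = 200/10 = 20.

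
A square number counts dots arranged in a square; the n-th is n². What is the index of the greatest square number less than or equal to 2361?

48

Solve n² ≤ 2361 for integer n.
n = 48 gives 2304 ≤ 2361, while n = 49 gives 2401 > 2361; so the answer is index 48.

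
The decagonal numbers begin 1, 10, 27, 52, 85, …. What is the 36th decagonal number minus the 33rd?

819

36·(4·36 − 3) = 5076 and 33·(4·33 − 3) = 4257.
Difference: 5076 − 4257 = 819.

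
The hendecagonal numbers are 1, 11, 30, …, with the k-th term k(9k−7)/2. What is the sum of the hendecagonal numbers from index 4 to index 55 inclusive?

Σ i(9i−7)/2 = (9Σi² − 7Σi) / 2 over i = 4..55.
Σi = 1540 − 6 = 1534 and Σi² = 56980 − 14 = 56966.
(9·56966 − 7·1534) / 2 = 501956/2 = 250978.

250978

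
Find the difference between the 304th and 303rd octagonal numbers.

Consecutive octagonal numbers differ by 6n − 5: here 6·304 − 5 = 1819.

1819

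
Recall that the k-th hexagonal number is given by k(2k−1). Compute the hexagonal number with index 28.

The 28th hexagonal number is n(2n−1) with n = 28.
28·(2·28 − 1) = 28·55 = 1540.

1540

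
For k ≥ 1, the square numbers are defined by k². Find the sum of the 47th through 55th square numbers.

Σ_{i=47}^{55} i² = 56980 − 33511 = 23469.

23469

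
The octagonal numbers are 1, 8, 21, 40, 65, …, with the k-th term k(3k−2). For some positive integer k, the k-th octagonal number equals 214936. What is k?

Set n(3n−2) = 214936, giving 3n² − 2n − 214936 = 0.
The discriminant is 4 + 12·214936 = 2579236, and √2579236 = 1606.
So n = (2 + 1606) / 6 = 1608/6 = 268.
Check: 268·(3·268 − 2) = 214936. ✓

268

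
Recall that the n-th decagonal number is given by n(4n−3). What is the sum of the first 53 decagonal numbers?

Σ i(4i−3) = 4Σi² − 3Σi over i = 1..53.
Σi = 1431 and Σi² = 51039.
4·51039 − 3·1431 = 199863.

199863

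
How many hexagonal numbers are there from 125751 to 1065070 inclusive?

The n-th hexagonal number is n(2n−1).
Smallest index with value ≥ 125751: n = 251 (giving 125751).
Largest index with value ≤ 1065070: n = 730 (giving 1065070).
Indices 251 through 730: 480 terms.

480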